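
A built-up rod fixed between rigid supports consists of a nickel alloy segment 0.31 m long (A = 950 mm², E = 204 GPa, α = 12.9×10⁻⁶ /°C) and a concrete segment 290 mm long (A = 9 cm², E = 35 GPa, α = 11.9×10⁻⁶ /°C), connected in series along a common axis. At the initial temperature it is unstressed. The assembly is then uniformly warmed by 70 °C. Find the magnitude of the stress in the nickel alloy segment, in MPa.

If the supports were absent, the total length change would be Σ αᵢΔT Lᵢ = 12.9×10⁻⁶×70×310 + 11.9×10⁻⁶×70×290 = 0.5215 mm.
The walls prevent any net length change, so an axial force P (same in every segment) develops. Compatibility: P · Σ Lᵢ/(AᵢEᵢ) = δ_free.
The series flexibility is Σ Lᵢ/(AᵢEᵢ) = 310/(950×204×10³) + 290/(900×35×10³) = 1.081×10⁻⁵ mm/N.
Hence P = δ_free / Σ(L/AE) = 0.5215/1.081×10⁻⁵ = 48.26 kN (compressive).
σ_{nickel alloy} = P / A = 48260 / 950 = 50.8 MPa.

σ ≈ 50.8 MPa (compressive)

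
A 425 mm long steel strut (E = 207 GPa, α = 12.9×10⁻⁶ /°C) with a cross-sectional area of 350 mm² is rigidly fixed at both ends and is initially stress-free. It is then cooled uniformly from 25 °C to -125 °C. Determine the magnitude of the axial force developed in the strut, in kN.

P ≈ 140 kN (tensile)

The ends cannot move, so σ = EαΔT = 207×10³ × 12.9×10⁻⁶ × 150 = 400.5 MPa.
P = AEαΔT = 350 × 207×10³ × 12.9×10⁻⁶ × 150 = 140.2 kN (tensile).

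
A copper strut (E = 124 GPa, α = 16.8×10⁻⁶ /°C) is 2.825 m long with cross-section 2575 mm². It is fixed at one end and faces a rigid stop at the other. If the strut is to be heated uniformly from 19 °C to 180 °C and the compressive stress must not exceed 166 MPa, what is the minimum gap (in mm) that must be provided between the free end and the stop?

g ≈ 3.86 mm

Free expansion if unrestrained: δ_free = αΔT L = 16.8×10⁻⁶ × 161 × 2825 = 7.641 mm.
At the allowable stress the elastic shortening the wall may impose is σL/E = 166 × 2825 / (124×10³) = 3.782 mm.
The gap must absorb the remainder: g_min = 7.641 − 3.782 = 3.859 mm.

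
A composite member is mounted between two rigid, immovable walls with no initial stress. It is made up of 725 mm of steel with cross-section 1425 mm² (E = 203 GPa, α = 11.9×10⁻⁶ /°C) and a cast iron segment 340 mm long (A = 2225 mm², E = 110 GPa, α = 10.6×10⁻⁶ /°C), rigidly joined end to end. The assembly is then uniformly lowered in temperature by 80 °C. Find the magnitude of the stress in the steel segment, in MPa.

σ ≈ 176 MPa (tensile)

If the supports were absent, the total length change would be Σ αᵢΔT Lᵢ = 11.9×10⁻⁶×80×725 + 10.6×10⁻⁶×80×340 = 0.9785 mm.
The walls prevent any net length change, so an axial force P (same in every segment) develops. Compatibility: P · Σ Lᵢ/(AᵢEᵢ) = δ_free.
The series flexibility is Σ Lᵢ/(AᵢEᵢ) = 725/(1425×203×10³) + 340/(2225×110×10³) = 3.895×10⁻⁶ mm/N.
Hence P = δ_free / Σ(L/AE) = 0.9785/3.895×10⁻⁶ = 251.2 kN (tensile).
σ_{steel} = P / A = 251200 / 1425 = 176.3 MPa.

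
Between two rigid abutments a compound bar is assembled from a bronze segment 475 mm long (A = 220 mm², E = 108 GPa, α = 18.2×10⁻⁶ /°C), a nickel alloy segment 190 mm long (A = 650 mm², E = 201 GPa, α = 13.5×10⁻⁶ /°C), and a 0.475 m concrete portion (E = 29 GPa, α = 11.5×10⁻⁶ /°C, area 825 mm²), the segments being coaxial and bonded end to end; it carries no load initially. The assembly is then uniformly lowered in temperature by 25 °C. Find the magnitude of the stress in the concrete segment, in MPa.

σ ≈ 12.2 MPa (tensile)

With the walls removed the bar would change length by δ_free = Σ αᵢΔT Lᵢ = 18.2×10⁻⁶×25×475 + 13.5×10⁻⁶×25×190 + 11.5×10⁻⁶×25×475 = 0.4168 mm.
The walls prevent any net length change, so an axial force P (same in every segment) develops. Compatibility: P · Σ Lᵢ/(AᵢEᵢ) = δ_free.
Σ Lᵢ/(AᵢEᵢ) = 475/(220×108×10³) + 190/(650×201×10³) + 475/(825×29×10³) = 4.13×10⁻⁵ mm/N.
P = 0.4168 / 4.13×10⁻⁵ = 10090 N = 10.09 kN, tensile.
σ_{concrete} = P / A = 10090 / 825 = 12.23 MPa.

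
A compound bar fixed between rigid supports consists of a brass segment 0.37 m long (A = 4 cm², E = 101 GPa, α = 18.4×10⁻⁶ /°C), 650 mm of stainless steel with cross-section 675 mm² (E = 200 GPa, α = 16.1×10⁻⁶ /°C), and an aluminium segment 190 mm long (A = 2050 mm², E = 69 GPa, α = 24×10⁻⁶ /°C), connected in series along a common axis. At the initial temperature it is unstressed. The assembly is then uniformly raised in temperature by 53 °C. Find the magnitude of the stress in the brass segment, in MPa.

σ ≈ 189 MPa (compressive)

If the supports were absent, the total length change would be Σ αᵢΔT Lᵢ = 18.4×10⁻⁶×53×370 + 16.1×10⁻⁶×53×650 + 24×10⁻⁶×53×190 = 1.157 mm.
The rigid supports impose zero overall length change; the single axial force P common to all segments must satisfy P Σ Lᵢ/(AᵢEᵢ) = δ_free.
Σ Lᵢ/(AᵢEᵢ) = 370/(400×101×10³) + 650/(675×200×10³) + 190/(2050×69×10³) = 1.532×10⁻⁵ mm/N.
So P = 1.157 / 1.532×10⁻⁵ = 75.55 kN, compressive.
σ_{brass} = P / A = 75550 / 400 = 188.9 MPa.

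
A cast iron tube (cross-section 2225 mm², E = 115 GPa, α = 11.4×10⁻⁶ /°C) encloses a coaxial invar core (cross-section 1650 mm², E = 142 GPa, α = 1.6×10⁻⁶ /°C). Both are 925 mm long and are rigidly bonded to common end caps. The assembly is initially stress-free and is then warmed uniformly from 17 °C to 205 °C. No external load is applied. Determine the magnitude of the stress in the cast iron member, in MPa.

Equilibrium of a rigid end plate with no external load gives equal and opposite internal forces ±P in the two members. Since α_{cast iron} > α_{invar}, heating drives the cast iron into compression and the invar into tension.
Setting the final lengths equal and cancelling L: (α₁ − α₂)ΔT = P/(A₁E₁) + P/(A₂E₂).
|α₁ − α₂|·ΔT = 9.8×10⁻⁶ × 188 = 0.001842.
1/(A₁E₁) + 1/(A₂E₂) = 1/(2225×115×10³) + 1/(1650×142×10³) = 8.176×10⁻⁹ N⁻¹.
P = 0.001842 / 8.176×10⁻⁹ = 225300 N = 225.3 kN.
σ_{cast iron} = P/A₁ = 225300/2225 = 101.3 MPa, compressive.

σ ≈ 101 MPa (compressive)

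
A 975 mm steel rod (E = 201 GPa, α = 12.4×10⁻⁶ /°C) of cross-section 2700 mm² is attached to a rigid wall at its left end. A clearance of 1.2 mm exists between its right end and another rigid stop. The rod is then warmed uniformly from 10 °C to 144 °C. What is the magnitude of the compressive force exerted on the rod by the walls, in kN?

P ≈ 234 kN

Free thermal elongation = αΔT L = 12.4×10⁻⁶ × 134 × 975 = 1.62 mm.
After closing the 1.2 mm clearance, 1.62 − 1.2 = 0.4201 mm of expansion remains to be suppressed by the wall.
So σ = E(δ_free − g)/L = 201×10³ × 0.4201/975 = 86.6 MPa.
P = σA = 86.6 × 2700 = 233.8 kN.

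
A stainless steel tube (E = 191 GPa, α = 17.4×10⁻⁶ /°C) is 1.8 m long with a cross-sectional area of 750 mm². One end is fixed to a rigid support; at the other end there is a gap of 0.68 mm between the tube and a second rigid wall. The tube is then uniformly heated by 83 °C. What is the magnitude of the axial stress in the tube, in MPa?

σ ≈ 204 MPa (compressive)

If the wall were absent the tube would grow by αΔT L = 17.4×10⁻⁶ × 83 × 1800 = 2.6 mm.
After closing the 0.68 mm clearance, 2.6 − 0.68 = 1.92 mm of expansion remains to be suppressed by the wall.
Compatibility: PL/(AE) = 1.92 mm, so σ = P/A = E × (1.92/1800) = 203.7 MPa.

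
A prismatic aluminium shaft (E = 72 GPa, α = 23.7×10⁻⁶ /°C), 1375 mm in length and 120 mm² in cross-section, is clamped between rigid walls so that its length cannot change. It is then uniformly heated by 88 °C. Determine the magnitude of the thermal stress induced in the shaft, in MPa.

With length fixed, the mechanical strain must cancel the thermal strain αΔT = 23.7×10⁻⁶ × 88 = 2085.6×10⁻⁶.
σ = EαΔT = 72×10³ × 23.7×10⁻⁶ × 88 = 150.2 MPa (compressive; the shaft is trying to expand).

σ ≈ 150 MPa (compressive)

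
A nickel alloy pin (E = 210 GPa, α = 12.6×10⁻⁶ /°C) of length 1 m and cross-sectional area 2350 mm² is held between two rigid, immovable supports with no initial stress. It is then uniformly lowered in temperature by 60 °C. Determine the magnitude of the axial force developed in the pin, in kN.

The ends cannot move, so σ = EαΔT = 210×10³ × 12.6×10⁻⁶ × 60 = 158.8 MPa.
Axial force P = σA = 158.8 × 2350 = 373100 N = 373.1 kN, tensile.

P ≈ 373 kN (tensile)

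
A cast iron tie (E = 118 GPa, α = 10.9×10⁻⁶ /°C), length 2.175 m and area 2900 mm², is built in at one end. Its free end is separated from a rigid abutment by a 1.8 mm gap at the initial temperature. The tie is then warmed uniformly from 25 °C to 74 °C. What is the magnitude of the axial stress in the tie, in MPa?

σ ≈ 0 MPa

Free thermal elongation = αΔT L = 10.9×10⁻⁶ × 49 × 2175 = 1.162 mm.
Since δ_free = 1.16 mm is less than the 1.8 mm gap, the tie never touches the wall. No axial force develops.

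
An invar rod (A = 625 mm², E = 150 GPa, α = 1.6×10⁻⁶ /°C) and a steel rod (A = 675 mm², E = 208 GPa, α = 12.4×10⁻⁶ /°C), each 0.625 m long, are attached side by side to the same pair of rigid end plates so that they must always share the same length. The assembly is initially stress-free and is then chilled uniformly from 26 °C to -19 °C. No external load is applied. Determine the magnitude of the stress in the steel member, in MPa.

Equilibrium of a rigid end plate with no external load gives equal and opposite internal forces ±P in the two members. Since α_{steel} > α_{invar}, cooling drives the steel into tension and the invar into compression.
Setting the final lengths equal and cancelling L: (α₁ − α₂)ΔT = P/(A₁E₁) + P/(A₂E₂).
|α₁ − α₂|·ΔT = 10.8×10⁻⁶ × 45 = 0.000486.
1/(A₁E₁) + 1/(A₂E₂) = 1/(625×150×10³) + 1/(675×208×10³) = 1.779×10⁻⁸ N⁻¹.
So P = 0.000486 / 1.779×10⁻⁸ = 27.32 kN.
σ_{steel} = P/A₂ = 27320/675 = 40.47 MPa, tensile.

σ ≈ 40.5 MPa (tensile)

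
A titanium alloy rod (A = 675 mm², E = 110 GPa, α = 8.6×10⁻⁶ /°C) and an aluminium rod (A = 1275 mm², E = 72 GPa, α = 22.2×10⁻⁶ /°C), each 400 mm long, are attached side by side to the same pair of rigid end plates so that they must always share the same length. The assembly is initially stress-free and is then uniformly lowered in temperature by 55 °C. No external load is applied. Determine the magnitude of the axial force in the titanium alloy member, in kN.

The aluminium has the larger α, so on cooling it would change length more than the titanium alloy if both were free. The rigid plates force a common final length, so the aluminium is put into tension and the titanium alloy into compression, with equal and opposite forces P (no external load).
Setting the final lengths equal and cancelling L: (α₁ − α₂)ΔT = P/(A₁E₁) + P/(A₂E₂).
|α₁ − α₂|·ΔT = 13.6×10⁻⁶ × 55 = 0.000748.
1/(A₁E₁) + 1/(A₂E₂) = 1/(675×110×10³) + 1/(1275×72×10³) = 2.436×10⁻⁸ N⁻¹.
P = 0.000748 / 2.436×10⁻⁸ = 30700 N = 30.7 kN.

P ≈ 30.7 kN (compressive in the titanium alloy)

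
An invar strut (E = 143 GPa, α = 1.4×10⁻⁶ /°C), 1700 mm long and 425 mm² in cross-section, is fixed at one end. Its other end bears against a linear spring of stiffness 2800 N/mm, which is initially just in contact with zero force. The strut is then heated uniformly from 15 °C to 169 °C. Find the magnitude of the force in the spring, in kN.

P ≈ 0.952 kN

Free thermal expansion: δ_free = αΔT L = 1.4×10⁻⁶ × 154 × 1700 = 0.3665 mm.
Let P be the compressive force at the spring. The strut shortens elastically by PL/(AE) and the spring compresses by P/k; together these equal δ_free.
So P = δ_free / [L/(AE) + 1/k] = 0.3665 / [ 1700/(425×143×10³) + 1/(2800) ].
P = 0.3665 / 0.0003851 = 951.7 N.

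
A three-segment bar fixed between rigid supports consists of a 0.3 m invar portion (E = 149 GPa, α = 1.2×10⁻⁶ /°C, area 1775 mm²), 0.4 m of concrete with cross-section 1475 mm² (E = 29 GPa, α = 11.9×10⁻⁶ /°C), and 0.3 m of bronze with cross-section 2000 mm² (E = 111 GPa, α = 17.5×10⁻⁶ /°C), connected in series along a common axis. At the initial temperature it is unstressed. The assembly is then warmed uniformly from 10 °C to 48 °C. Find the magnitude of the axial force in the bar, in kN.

P ≈ 33.3 kN (compressive)

Free thermal expansion of the whole bar: Σ αᵢΔT Lᵢ = 1.2×10⁻⁶×38×300 + 11.9×10⁻⁶×38×400 + 17.5×10⁻⁶×38×300 = 0.3941 mm.
The walls prevent any net length change, so an axial force P (same in every segment) develops. Compatibility: P · Σ Lᵢ/(AᵢEᵢ) = δ_free.
The series flexibility is Σ Lᵢ/(AᵢEᵢ) = 300/(1775×149×10³) + 400/(1475×29×10³) + 300/(2000×111×10³) = 1.184×10⁻⁵ mm/N.
Hence P = δ_free / Σ(L/AE) = 0.3941/1.184×10⁻⁵ = 33.29 kN (compressive).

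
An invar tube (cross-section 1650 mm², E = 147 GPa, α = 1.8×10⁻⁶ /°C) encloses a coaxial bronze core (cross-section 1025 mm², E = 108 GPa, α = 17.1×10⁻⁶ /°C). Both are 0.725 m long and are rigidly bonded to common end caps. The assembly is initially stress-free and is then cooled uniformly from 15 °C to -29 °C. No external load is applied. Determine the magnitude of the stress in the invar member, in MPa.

The bronze has the larger α, so on cooling it would change length more than the invar if both were free. The rigid plates force a common final length, so the bronze is put into tension and the invar into compression, with equal and opposite forces P (no external load).
Compatibility of the two members (thermal + elastic change equal): (α₁ − α₂)ΔT = P·[1/(A₁E₁) + 1/(A₂E₂)].
|α₁ − α₂|·ΔT = 15.3×10⁻⁶ × 44 = 0.0006732.
1/(A₁E₁) + 1/(A₂E₂) = 1/(1650×147×10³) + 1/(1025×108×10³) = 1.316×10⁻⁸ N⁻¹.
So P = 0.0006732 / 1.316×10⁻⁸ = 51.17 kN.
σ_{invar} = P/A₁ = 51170/1650 = 31.01 MPa, compressive.

σ ≈ 31 MPa (compressive)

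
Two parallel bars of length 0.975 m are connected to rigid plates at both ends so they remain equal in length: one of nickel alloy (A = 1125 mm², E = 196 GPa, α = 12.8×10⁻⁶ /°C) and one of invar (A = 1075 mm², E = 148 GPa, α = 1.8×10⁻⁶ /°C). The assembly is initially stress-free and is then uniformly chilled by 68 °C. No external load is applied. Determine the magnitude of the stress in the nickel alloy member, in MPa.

The nickel alloy has the larger α, so on cooling it would change length more than the invar if both were free. The rigid plates force a common final length, so the nickel alloy is put into tension and the invar into compression, with equal and opposite forces P (no external load).
Equating the net (thermal + elastic) strains gives |α₁ − α₂|·ΔT = P·[1/(A₁E₁) + 1/(A₂E₂)].
|α₁ − α₂|·ΔT = 11×10⁻⁶ × 68 = 0.000748.
1/(A₁E₁) + 1/(A₂E₂) = 1/(1125×196×10³) + 1/(1075×148×10³) = 1.082×10⁻⁸ N⁻¹.
So P = 0.000748 / 1.082×10⁻⁸ = 69.13 kN.
σ_{nickel alloy} = P/A₁ = 69130/1125 = 61.45 MPa, tensile.

σ ≈ 61.4 MPa (tensile)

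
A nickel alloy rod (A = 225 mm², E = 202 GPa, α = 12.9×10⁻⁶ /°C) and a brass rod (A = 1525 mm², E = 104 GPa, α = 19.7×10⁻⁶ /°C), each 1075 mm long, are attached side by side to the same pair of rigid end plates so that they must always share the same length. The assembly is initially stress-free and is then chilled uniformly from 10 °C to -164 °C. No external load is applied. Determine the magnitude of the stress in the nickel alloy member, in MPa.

Both members must finish at the same length. With the larger α, the brass tends to over-contract; the plates restrain it, putting the brass in tension and the nickel alloy in compression. With no external load the two internal forces are equal and opposite, magnitude P.
Compatibility of the two members (thermal + elastic change equal): (α₁ − α₂)ΔT = P·[1/(A₁E₁) + 1/(A₂E₂)].
|α₁ − α₂|·ΔT = 6.8×10⁻⁶ × 174 = 0.001183.
1/(A₁E₁) + 1/(A₂E₂) = 1/(225×202×10³) + 1/(1525×104×10³) = 2.831×10⁻⁸ N⁻¹.
P = 0.001183 / 2.831×10⁻⁸ = 41800 N = 41.8 kN.
σ_{nickel alloy} = P/A₁ = 41800/225 = 185.8 MPa, compressive.

σ ≈ 186 MPa (compressive)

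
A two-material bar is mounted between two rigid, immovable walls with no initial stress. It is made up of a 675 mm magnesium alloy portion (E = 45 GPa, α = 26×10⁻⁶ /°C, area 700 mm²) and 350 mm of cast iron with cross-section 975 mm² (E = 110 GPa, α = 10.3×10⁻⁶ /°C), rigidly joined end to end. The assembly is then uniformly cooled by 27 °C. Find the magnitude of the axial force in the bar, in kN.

Free thermal contraction of the whole bar: Σ αᵢΔT Lᵢ = 26×10⁻⁶×27×675 + 10.3×10⁻⁶×27×350 = 0.5712 mm.
The rigid supports impose zero overall length change; the single axial force P common to all segments must satisfy P Σ Lᵢ/(AᵢEᵢ) = δ_free.
Σ Lᵢ/(AᵢEᵢ) = 675/(700×45×10³) + 350/(975×110×10³) = 2.469×10⁻⁵ mm/N.
Hence P = δ_free / Σ(L/AE) = 0.5712/2.469×10⁻⁵ = 23.13 kN (tensile).

P ≈ 23.1 kN (tensile)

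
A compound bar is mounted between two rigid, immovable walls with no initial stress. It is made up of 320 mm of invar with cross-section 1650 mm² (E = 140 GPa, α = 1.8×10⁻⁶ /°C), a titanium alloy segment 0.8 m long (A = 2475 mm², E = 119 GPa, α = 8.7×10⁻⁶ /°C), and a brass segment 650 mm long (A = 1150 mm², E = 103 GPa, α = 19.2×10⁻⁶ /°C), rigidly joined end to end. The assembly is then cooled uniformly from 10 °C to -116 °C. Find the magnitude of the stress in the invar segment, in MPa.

σ ≈ 159 MPa (tensile)

Free thermal contraction of the whole bar: Σ αᵢΔT Lᵢ = 1.8×10⁻⁶×126×320 + 8.7×10⁻⁶×126×800 + 19.2×10⁻⁶×126×650 = 2.522 mm.
The walls prevent any net length change, so an axial force P (same in every segment) develops. Compatibility: P · Σ Lᵢ/(AᵢEᵢ) = δ_free.
The series flexibility is Σ Lᵢ/(AᵢEᵢ) = 320/(1650×140×10³) + 800/(2475×119×10³) + 650/(1150×103×10³) = 9.589×10⁻⁶ mm/N.
Hence P = δ_free / Σ(L/AE) = 2.522/9.589×10⁻⁶ = 263 kN (tensile).
σ_{invar} = P / A = 263000 / 1650 = 159.4 MPa.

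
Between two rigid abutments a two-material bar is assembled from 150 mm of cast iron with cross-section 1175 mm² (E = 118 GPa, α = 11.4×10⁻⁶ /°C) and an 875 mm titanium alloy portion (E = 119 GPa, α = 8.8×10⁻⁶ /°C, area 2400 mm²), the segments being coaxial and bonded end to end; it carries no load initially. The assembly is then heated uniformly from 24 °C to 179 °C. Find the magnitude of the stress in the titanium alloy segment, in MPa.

With the walls removed the bar would change length by δ_free = Σ αᵢΔT Lᵢ = 11.4×10⁻⁶×155×150 + 8.8×10⁻⁶×155×875 = 1.459 mm.
The walls prevent any net length change, so an axial force P (same in every segment) develops. Compatibility: P · Σ Lᵢ/(AᵢEᵢ) = δ_free.
Σ Lᵢ/(AᵢEᵢ) = 150/(1175×118×10³) + 875/(2400×119×10³) = 4.146×10⁻⁶ mm/N.
Hence P = δ_free / Σ(L/AE) = 1.459/4.146×10⁻⁶ = 351.8 kN (compressive).
σ_{titanium alloy} = P / A = 351800 / 2400 = 146.6 MPa.

σ ≈ 147 MPa (compressive)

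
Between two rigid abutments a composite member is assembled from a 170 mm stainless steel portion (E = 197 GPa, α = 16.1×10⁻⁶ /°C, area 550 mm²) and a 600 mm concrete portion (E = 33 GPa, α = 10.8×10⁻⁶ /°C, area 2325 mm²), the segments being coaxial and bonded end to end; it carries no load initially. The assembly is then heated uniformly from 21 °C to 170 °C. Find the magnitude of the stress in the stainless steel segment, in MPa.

σ ≈ 266 MPa (compressive)

Free thermal expansion of the whole bar: Σ αᵢΔT Lᵢ = 16.1×10⁻⁶×149×170 + 10.8×10⁻⁶×149×600 = 1.373 mm.
Since the ends are fixed, an axial force P builds up, equal in every segment, with P · Σ Lᵢ/(AᵢEᵢ) = δ_free.
Σ Lᵢ/(AᵢEᵢ) = 170/(550×197×10³) + 600/(2325×33×10³) = 9.389×10⁻⁶ mm/N.
So P = 1.373 / 9.389×10⁻⁶ = 146.3 kN, compressive.
σ_{stainless steel} = P / A = 146300 / 550 = 265.9 MPa.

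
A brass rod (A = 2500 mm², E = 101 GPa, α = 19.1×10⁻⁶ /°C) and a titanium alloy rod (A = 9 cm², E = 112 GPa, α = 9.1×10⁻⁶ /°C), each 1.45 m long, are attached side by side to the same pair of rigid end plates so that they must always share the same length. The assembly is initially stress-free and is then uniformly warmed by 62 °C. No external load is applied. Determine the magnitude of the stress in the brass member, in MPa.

σ ≈ 17.9 MPa (compressive)

The brass has the larger α, so on heating it would change length more than the titanium alloy if both were free. The rigid plates force a common final length, so the brass is put into compression and the titanium alloy into tension, with equal and opposite forces P (no external load).
Equating the net (thermal + elastic) strains gives |α₁ − α₂|·ΔT = P·[1/(A₁E₁) + 1/(A₂E₂)].
|α₁ − α₂|·ΔT = 10×10⁻⁶ × 62 = 0.00062.
1/(A₁E₁) + 1/(A₂E₂) = 1/(2500×101×10³) + 1/(900×112×10³) = 1.388×10⁻⁸ N⁻¹.
So P = 0.00062 / 1.388×10⁻⁸ = 44.67 kN.
σ_{brass} = P/A₁ = 44670/2500 = 17.87 MPa, compressive.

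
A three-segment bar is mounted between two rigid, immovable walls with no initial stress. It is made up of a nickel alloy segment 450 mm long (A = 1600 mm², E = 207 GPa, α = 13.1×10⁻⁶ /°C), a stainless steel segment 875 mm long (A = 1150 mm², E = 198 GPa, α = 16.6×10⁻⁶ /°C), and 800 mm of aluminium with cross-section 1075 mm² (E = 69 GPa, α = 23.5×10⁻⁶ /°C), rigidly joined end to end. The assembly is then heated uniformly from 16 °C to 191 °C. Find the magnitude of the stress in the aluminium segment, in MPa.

σ ≈ 399 MPa (compressive)

Free thermal expansion of the whole bar: Σ αᵢΔT Lᵢ = 13.1×10⁻⁶×175×450 + 16.6×10⁻⁶×175×875 + 23.5×10⁻⁶×175×800 = 6.864 mm.
The walls prevent any net length change, so an axial force P (same in every segment) develops. Compatibility: P · Σ Lᵢ/(AᵢEᵢ) = δ_free.
The series flexibility is Σ Lᵢ/(AᵢEᵢ) = 450/(1600×207×10³) + 875/(1150×198×10³) + 800/(1075×69×10³) = 1.599×10⁻⁵ mm/N.
P = 6.864 / 1.599×10⁻⁵ = 429300 N = 429.3 kN, compressive.
σ_{aluminium} = P / A = 429300 / 1075 = 399.4 MPa.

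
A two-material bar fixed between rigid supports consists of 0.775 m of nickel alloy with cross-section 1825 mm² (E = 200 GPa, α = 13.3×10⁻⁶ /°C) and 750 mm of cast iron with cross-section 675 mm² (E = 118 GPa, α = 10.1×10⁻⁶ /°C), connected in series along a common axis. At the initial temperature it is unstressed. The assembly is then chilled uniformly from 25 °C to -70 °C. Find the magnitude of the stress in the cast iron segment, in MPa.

If the supports were absent, the total length change would be Σ αᵢΔT Lᵢ = 13.3×10⁻⁶×95×775 + 10.1×10⁻⁶×95×750 = 1.699 mm.
The rigid supports impose zero overall length change; the single axial force P common to all segments must satisfy P Σ Lᵢ/(AᵢEᵢ) = δ_free.
Σ Lᵢ/(AᵢEᵢ) = 775/(1825×200×10³) + 750/(675×118×10³) = 1.154×10⁻⁵ mm/N.
So P = 1.699 / 1.154×10⁻⁵ = 147.2 kN, tensile.
σ_{cast iron} = P / A = 147200 / 675 = 218.1 MPa.

σ ≈ 218 MPa (tensile)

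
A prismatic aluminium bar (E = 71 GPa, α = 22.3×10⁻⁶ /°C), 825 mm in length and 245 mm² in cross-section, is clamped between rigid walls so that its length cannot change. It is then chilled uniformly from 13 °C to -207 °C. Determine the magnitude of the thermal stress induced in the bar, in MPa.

σ ≈ 348 MPa (tensile)

Because both ends are immovable the net strain is zero, and the suppressed thermal strain is αΔT = 22.3×10⁻⁶ × 220 = 4906×10⁻⁶.
Hence σ = E·αΔT = 71×10³ × 4906×10⁻⁶ = 348.3 MPa, tensile.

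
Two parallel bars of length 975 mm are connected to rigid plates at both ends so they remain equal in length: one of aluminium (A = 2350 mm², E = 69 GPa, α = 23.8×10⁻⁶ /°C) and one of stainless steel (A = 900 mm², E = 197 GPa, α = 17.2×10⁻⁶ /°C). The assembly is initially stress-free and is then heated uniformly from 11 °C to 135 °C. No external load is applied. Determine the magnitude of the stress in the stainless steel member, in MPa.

The aluminium has the larger α, so on heating it would change length more than the stainless steel if both were free. The rigid plates force a common final length, so the aluminium is put into compression and the stainless steel into tension, with equal and opposite forces P (no external load).
Compatibility of the two members (thermal + elastic change equal): (α₁ − α₂)ΔT = P·[1/(A₁E₁) + 1/(A₂E₂)].
|α₁ − α₂|·ΔT = 6.6×10⁻⁶ × 124 = 0.0008184.
1/(A₁E₁) + 1/(A₂E₂) = 1/(2350×69×10³) + 1/(900×197×10³) = 1.181×10⁻⁸ N⁻¹.
So P = 0.0008184 / 1.181×10⁻⁸ = 69.31 kN.
σ_{stainless steel} = P/A₂ = 69310/900 = 77.01 MPa, tensile.

σ ≈ 77 MPa (tensile)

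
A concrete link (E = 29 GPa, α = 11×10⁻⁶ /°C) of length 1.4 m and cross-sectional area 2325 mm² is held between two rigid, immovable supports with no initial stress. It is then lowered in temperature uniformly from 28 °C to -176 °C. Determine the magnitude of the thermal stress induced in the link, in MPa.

The supports are rigid, so the total axial strain is zero. The restrained thermal strain is ε = αΔT = 11×10⁻⁶ × 204 = 2244×10⁻⁶.
σ = EαΔT = 29×10³ × 11×10⁻⁶ × 204 = 65.08 MPa (tensile; the link is trying to contract).

σ ≈ 65.1 MPa (tensile)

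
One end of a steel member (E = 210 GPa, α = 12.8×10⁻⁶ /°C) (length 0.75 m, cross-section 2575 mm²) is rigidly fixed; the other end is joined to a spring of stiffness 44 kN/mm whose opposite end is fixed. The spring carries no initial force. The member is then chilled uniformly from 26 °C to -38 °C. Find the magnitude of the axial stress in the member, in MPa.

If the spring were absent the member would shorten by αΔT L = 12.8×10⁻⁶ × 64 × 750 = 0.6144 mm.
With a force P in the spring, the elastic change of the member is PL/(AE) and that of the spring is P/k; compatibility requires their sum to equal δ_free.
P [ L/(AE) + 1/k ] = δ_free → P [ 750/(2575×210×10³) + 1/(44×10³) ] = 0.6144.
P = 0.6144 / 2.411×10⁻⁵ = 25480 N.
σ = P/A = 25480/2575 = 9.895 MPa.

σ ≈ 9.89 MPa (tensile)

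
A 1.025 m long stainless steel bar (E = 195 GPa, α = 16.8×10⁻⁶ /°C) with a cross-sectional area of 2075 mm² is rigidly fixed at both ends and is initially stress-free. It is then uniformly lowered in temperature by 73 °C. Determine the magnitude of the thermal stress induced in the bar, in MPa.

With length fixed, the mechanical strain must cancel the thermal strain αΔT = 16.8×10⁻⁶ × 73 = 1226.4×10⁻⁶.
The stress required to suppress this strain is σ = Eε = 195×10³ × 1226.4×10⁻⁶ = 239.1 MPa, tensile since the bar is trying to contract.

σ ≈ 239 MPa (tensile)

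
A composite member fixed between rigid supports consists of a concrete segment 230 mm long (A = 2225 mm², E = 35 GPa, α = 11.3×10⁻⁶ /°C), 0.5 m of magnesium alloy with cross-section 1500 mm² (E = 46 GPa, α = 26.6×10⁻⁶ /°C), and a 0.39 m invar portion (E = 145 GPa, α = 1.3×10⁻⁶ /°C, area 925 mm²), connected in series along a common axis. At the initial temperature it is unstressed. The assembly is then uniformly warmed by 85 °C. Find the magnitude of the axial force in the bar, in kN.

P ≈ 106 kN (compressive)

With the walls removed the bar would change length by δ_free = Σ αᵢΔT Lᵢ = 11.3×10⁻⁶×85×230 + 26.6×10⁻⁶×85×500 + 1.3×10⁻⁶×85×390 = 1.395 mm.
The rigid supports impose zero overall length change; the single axial force P common to all segments must satisfy P Σ Lᵢ/(AᵢEᵢ) = δ_free.
Σ Lᵢ/(AᵢEᵢ) = 230/(2225×35×10³) + 500/(1500×46×10³) + 390/(925×145×10³) = 1.311×10⁻⁵ mm/N.
Hence P = δ_free / Σ(L/AE) = 1.395/1.311×10⁻⁵ = 106.4 kN (compressive).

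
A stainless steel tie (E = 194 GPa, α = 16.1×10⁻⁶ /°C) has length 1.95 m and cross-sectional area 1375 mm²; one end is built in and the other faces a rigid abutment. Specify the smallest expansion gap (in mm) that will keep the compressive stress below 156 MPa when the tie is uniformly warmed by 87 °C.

Free expansion if unrestrained: δ_free = αΔT L = 16.1×10⁻⁶ × 87 × 1950 = 2.731 mm.
At the allowable stress the elastic shortening the wall may impose is σL/E = 156 × 1950 / (194×10³) = 1.568 mm.
So the gap has to take up the difference, g_min = δ_free − σL/E = 2.731 − 1.568 = 1.163 mm.

g ≈ 1.16 mm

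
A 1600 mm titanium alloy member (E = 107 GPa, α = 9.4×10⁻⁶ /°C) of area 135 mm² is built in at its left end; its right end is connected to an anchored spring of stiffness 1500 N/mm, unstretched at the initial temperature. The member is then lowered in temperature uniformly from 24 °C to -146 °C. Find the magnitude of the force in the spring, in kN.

If the spring were absent the member would shorten by αΔT L = 9.4×10⁻⁶ × 170 × 1600 = 2.557 mm.
With a force P in the spring, the elastic change of the member is PL/(AE) and that of the spring is P/k; compatibility requires their sum to equal δ_free.
P [ L/(AE) + 1/k ] = δ_free → P [ 1600/(135×107×10³) + 1/(1500) ] = 2.557.
P = 2.557 / 0.0007774 = 3289 N.

P ≈ 3.29 kN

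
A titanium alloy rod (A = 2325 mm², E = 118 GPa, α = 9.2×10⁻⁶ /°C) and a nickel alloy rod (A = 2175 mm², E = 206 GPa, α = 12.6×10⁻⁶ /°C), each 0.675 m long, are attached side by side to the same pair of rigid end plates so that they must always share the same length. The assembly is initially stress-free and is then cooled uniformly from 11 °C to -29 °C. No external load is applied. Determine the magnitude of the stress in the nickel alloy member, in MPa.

σ ≈ 10.6 MPa (tensile)

Both members must finish at the same length. With the larger α, the nickel alloy tends to over-contract; the plates restrain it, putting the nickel alloy in tension and the titanium alloy in compression. With no external load the two internal forces are equal and opposite, magnitude P.
Compatibility of the two members (thermal + elastic change equal): (α₁ − α₂)ΔT = P·[1/(A₁E₁) + 1/(A₂E₂)].
|α₁ − α₂|·ΔT = 3.4×10⁻⁶ × 40 = 0.000136.
1/(A₁E₁) + 1/(A₂E₂) = 1/(2325×118×10³) + 1/(2175×206×10³) = 5.877×10⁻⁹ N⁻¹.
So P = 0.000136 / 5.877×10⁻⁹ = 23.14 kN.
σ_{nickel alloy} = P/A₂ = 23140/2175 = 10.64 MPa, tensile.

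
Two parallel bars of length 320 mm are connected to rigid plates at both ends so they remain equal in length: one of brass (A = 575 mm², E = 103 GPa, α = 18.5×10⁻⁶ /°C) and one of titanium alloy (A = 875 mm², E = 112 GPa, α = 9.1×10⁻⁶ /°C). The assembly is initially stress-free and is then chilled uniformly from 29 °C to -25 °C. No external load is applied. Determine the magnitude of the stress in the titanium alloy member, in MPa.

Both members must finish at the same length. With the larger α, the brass tends to over-contract; the plates restrain it, putting the brass in tension and the titanium alloy in compression. With no external load the two internal forces are equal and opposite, magnitude P.
Compatibility of the two members (thermal + elastic change equal): (α₁ − α₂)ΔT = P·[1/(A₁E₁) + 1/(A₂E₂)].
|α₁ − α₂|·ΔT = 9.4×10⁻⁶ × 54 = 0.0005076.
1/(A₁E₁) + 1/(A₂E₂) = 1/(575×103×10³) + 1/(875×112×10³) = 2.709×10⁻⁸ N⁻¹.
P = 0.0005076 / 2.709×10⁻⁸ = 18740 N = 18.74 kN.
σ_{titanium alloy} = P/A₂ = 18740/875 = 21.42 MPa, compressive.

σ ≈ 21.4 MPa (compressive)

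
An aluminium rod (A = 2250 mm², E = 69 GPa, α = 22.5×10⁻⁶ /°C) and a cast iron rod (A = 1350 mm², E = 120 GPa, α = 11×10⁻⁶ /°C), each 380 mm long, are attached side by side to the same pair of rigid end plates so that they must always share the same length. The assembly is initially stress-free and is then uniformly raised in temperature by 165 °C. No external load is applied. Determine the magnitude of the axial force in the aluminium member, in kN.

Both members must finish at the same length. With the larger α, the aluminium tends to over-expand; the plates restrain it, putting the aluminium in compression and the cast iron in tension. With no external load the two internal forces are equal and opposite, magnitude P.
Equating the net (thermal + elastic) strains gives |α₁ − α₂|·ΔT = P·[1/(A₁E₁) + 1/(A₂E₂)].
|α₁ − α₂|·ΔT = 11.5×10⁻⁶ × 165 = 0.001898.
1/(A₁E₁) + 1/(A₂E₂) = 1/(2250×69×10³) + 1/(1350×120×10³) = 1.261×10⁻⁸ N⁻¹.
P = 0.001898 / 1.261×10⁻⁸ = 150400 N = 150.4 kN.

P ≈ 150 kN (compressive in the aluminium)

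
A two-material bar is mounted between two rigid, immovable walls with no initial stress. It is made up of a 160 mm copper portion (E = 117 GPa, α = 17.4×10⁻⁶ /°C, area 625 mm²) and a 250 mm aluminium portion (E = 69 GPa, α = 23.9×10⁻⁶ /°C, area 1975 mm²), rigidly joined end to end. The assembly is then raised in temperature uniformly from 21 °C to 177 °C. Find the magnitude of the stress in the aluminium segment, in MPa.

With the walls removed the bar would change length by δ_free = Σ αᵢΔT Lᵢ = 17.4×10⁻⁶×156×160 + 23.9×10⁻⁶×156×250 = 1.366 mm.
The rigid supports impose zero overall length change; the single axial force P common to all segments must satisfy P Σ Lᵢ/(AᵢEᵢ) = δ_free.
The series flexibility is Σ Lᵢ/(AᵢEᵢ) = 160/(625×117×10³) + 250/(1975×69×10³) = 4.023×10⁻⁶ mm/N.
P = 1.366 / 4.023×10⁻⁶ = 339700 N = 339.7 kN, compressive.
σ_{aluminium} = P / A = 339700 / 1975 = 172 MPa.

σ ≈ 172 MPa (compressive)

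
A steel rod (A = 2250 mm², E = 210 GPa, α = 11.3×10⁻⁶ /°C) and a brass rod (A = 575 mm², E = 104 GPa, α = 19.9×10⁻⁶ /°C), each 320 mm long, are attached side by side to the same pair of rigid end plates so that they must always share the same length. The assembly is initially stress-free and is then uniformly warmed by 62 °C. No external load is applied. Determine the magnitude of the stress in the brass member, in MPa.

σ ≈ 49.2 MPa (compressive)

Equilibrium of a rigid end plate with no external load gives equal and opposite internal forces ±P in the two members. Since α_{brass} > α_{steel}, heating drives the brass into compression and the steel into tension.
Setting the final lengths equal and cancelling L: (α₁ − α₂)ΔT = P/(A₁E₁) + P/(A₂E₂).
|α₁ − α₂|·ΔT = 8.6×10⁻⁶ × 62 = 0.0005332.
1/(A₁E₁) + 1/(A₂E₂) = 1/(2250×210×10³) + 1/(575×104×10³) = 1.884×10⁻⁸ N⁻¹.
So P = 0.0005332 / 1.884×10⁻⁸ = 28.3 kN.
σ_{brass} = P/A₂ = 28300/575 = 49.22 MPa, compressive.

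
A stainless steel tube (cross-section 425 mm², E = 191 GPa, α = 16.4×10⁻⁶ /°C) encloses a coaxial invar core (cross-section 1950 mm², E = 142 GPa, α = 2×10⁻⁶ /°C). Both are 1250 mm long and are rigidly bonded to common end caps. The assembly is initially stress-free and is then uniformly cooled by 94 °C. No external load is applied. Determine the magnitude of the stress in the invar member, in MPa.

σ ≈ 43.6 MPa (compressive)

Both members must finish at the same length. With the larger α, the stainless steel tends to over-contract; the plates restrain it, putting the stainless steel in tension and the invar in compression. With no external load the two internal forces are equal and opposite, magnitude P.
Compatibility of the two members (thermal + elastic change equal): (α₁ − α₂)ΔT = P·[1/(A₁E₁) + 1/(A₂E₂)].
|α₁ − α₂|·ΔT = 14.4×10⁻⁶ × 94 = 0.001354.
1/(A₁E₁) + 1/(A₂E₂) = 1/(425×191×10³) + 1/(1950×142×10³) = 1.593×10⁻⁸ N⁻¹.
P = 0.001354 / 1.593×10⁻⁸ = 84970 N = 84.97 kN.
σ_{invar} = P/A₂ = 84970/1950 = 43.57 MPa, compressive.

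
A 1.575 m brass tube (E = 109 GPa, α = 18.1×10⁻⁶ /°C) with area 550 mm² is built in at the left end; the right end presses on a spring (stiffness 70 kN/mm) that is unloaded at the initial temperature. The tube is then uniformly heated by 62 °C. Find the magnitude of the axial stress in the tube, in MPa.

Free thermal expansion: δ_free = αΔT L = 18.1×10⁻⁶ × 62 × 1575 = 1.767 mm.
Let P be the compressive force at the spring. The tube shortens elastically by PL/(AE) and the spring compresses by P/k; together these equal δ_free.
So P = δ_free / [L/(AE) + 1/k] = 1.767 / [ 1575/(550×109×10³) + 1/(70×10³) ].
P = 1.767 / 4.056×10⁻⁵ = 43580 N.
σ = P/A = 43580/550 = 79.23 MPa.

σ ≈ 79.2 MPa (compressive)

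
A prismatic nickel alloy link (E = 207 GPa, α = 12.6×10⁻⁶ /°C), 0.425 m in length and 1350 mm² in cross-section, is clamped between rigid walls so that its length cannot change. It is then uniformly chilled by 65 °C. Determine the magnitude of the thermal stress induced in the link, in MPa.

The supports are rigid, so the total axial strain is zero. The restrained thermal strain is ε = αΔT = 12.6×10⁻⁶ × 65 = 819×10⁻⁶.
The stress required to suppress this strain is σ = Eε = 207×10³ × 819×10⁻⁶ = 169.5 MPa, tensile since the link is trying to contract.

σ ≈ 170 MPa (tensile)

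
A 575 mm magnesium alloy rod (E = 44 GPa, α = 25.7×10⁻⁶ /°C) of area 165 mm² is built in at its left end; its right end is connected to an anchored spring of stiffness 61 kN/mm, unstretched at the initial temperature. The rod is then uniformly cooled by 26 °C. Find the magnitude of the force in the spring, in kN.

The unrestrained thermal change is αΔT L = 25.7×10⁻⁶ × 26 × 575 = 0.3842 mm.
With a force P in the spring, the elastic change of the rod is PL/(AE) and that of the spring is P/k; compatibility requires their sum to equal δ_free.
So P = δ_free / [L/(AE) + 1/k] = 0.3842 / [ 575/(165×44×10³) + 1/(61×10³) ].
P = 0.3842 / 9.559×10⁻⁵ = 4019 N.

P ≈ 4.02 kN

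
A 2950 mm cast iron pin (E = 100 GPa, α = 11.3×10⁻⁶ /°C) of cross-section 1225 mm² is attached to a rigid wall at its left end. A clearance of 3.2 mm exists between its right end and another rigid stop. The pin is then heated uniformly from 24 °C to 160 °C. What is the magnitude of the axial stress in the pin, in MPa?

Free thermal elongation = αΔT L = 11.3×10⁻⁶ × 136 × 2950 = 4.534 mm.
After closing the 3.2 mm clearance, 4.534 − 3.2 = 1.334 mm of expansion remains to be suppressed by the wall.
So σ = E(δ_free − g)/L = 100×10³ × 1.334/2950 = 45.21 MPa.

σ ≈ 45.2 MPa (compressive)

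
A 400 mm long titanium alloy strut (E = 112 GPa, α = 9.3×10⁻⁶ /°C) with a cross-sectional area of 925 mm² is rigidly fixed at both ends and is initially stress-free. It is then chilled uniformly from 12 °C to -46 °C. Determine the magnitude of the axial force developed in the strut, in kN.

The ends cannot move, so σ = EαΔT = 112×10³ × 9.3×10⁻⁶ × 58 = 60.41 MPa.
Then P = σA = 60.41 × 925 mm² = 55.88 kN, tensile.

P ≈ 55.9 kN (tensile)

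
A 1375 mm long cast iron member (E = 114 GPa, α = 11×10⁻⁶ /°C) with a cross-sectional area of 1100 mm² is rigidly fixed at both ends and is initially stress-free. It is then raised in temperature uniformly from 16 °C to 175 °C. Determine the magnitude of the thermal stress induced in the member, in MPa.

Because both ends are immovable the net strain is zero, and the suppressed thermal strain is αΔT = 11×10⁻⁶ × 159 = 1749×10⁻⁶.
σ = EαΔT = 114×10³ × 11×10⁻⁶ × 159 = 199.4 MPa (compressive; the member is trying to expand).

σ ≈ 199 MPa (compressive)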